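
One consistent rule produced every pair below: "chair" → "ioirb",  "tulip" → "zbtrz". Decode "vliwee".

peanut

In chair: c→i is +6, h→o is +7, a→i is +8, i→r is +9 — the shift increases by 1 each position. The shift increases by 1 at each position, starting from +6: 6, 7, 8, ….
Decoding vliwee: v−6=p, l−7=e, i−8=a, w−9=n, e−10=u, e−11=t.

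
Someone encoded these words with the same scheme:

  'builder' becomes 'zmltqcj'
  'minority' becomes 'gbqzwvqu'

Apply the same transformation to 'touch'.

pkcwb

Read the word backwards and shift each letter +8.
On touch: reverse → hcuot; then shift: h+8=p, c+8=k, u+8=c, o+8=w, t+8=b.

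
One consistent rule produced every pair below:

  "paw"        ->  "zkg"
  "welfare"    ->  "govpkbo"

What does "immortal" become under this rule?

Compare letters: p→z is +10, a→k is +10, w→g is +10 — a constant shift. This is a Caesar cipher with shift 10.
Applying it to immortal: i+10=s, m+10=w, m+10=w, o+10=y, r+10=b, t+10=d, a+10=k, l+10=v.

swwybdkv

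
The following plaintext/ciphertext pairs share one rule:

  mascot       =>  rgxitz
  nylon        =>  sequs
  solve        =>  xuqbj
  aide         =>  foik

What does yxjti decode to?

Shifts by position in mascot: pos 0: m→r (+5), pos 1: a→g (+6), pos 2: s→x (+5), pos 3: c→i (+6) — repeating every 2. It's a Vigenère-style cipher with numeric key [5,6]: position i shifts by key[i mod 2].
Decoding yxjti: y−5=t, x−6=r, j−5=e, t−6=n, i−5=d.

trend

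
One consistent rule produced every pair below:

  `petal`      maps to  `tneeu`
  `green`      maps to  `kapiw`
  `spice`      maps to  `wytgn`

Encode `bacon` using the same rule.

Shifts by position in petal: pos 0: p→t (+4), pos 1: e→n (+9), pos 2: t→e (+11), pos 3: a→e (+4), pos 4: l→u (+9) — repeating every 3. It's a Vigenère-style cipher with numeric key [4,9,11]: position i shifts by key[i mod 3].
Applying it to bacon: b+4=f, a+9=j, c+11=n, o+4=s, n+9=w.

fjnsw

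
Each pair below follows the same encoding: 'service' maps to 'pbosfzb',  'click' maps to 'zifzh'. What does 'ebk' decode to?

hen

Compare letters: s→p is +23, e→b is +23, r→o is +23 — a constant shift. This is a Caesar cipher with shift 23.
Reversing it on ebk: e−23=h, b−23=e, k−23=n.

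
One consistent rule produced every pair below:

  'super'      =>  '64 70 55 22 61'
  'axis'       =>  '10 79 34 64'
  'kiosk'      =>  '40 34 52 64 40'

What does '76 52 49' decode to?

s(#19)→64 and u(#21)→70: differences scale by 3, so n = 3·pos + 7. Each letter becomes 3×(its alphabet position, a=1..z=26) + 7.
Decoding 76 52 49: 76→(76−7)÷3=23=w, 52→(52−7)÷3=15=o, 49→(49−7)÷3=14=n.

won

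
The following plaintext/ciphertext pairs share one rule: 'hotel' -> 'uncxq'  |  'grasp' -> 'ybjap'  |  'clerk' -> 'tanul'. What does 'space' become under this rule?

The output letters match the input read backwards, each shifted +9: hotel reversed is letoh. Read the word backwards and shift each letter +9.
On space: reverse → ecaps; then shift: e+9=n, c+9=l, a+9=j, p+9=y, s+9=b.

nljyb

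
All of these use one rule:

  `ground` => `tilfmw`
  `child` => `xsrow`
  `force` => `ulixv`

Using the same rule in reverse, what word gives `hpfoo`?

skull

Each pair mirrors across the alphabet (g↔t, r↔i, o↔l): positions sum to 25. Letters are reflected about the middle of the alphabet (position → 25−position): Atbash.
Undoing it on hpfoo: h↔s, p↔k, f↔u, o↔l, o↔l.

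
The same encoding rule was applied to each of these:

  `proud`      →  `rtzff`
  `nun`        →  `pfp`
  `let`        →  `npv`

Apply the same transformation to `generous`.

ippptzfu

The rule splits by letter class: vowels +11, consonants +2.
On generous: g(cons)+2=i, e(vowel)+11=p, n(cons)+2=p, e(vowel)+11=p, r(cons)+2=t, o(vowel)+11=z, u(vowel)+11=f, s(cons)+2=u.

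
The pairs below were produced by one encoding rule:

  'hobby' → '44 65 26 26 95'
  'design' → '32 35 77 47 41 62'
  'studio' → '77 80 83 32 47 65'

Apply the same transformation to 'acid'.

h(#8)→44 and o(#15)→65: differences scale by 3, so n = 3·pos + 20. With a=1..z=26, the number is 3·pos + 20.
Applying it to acid: a=1→23, c=3→29, i=9→47, d=4→32.

23 29 47 32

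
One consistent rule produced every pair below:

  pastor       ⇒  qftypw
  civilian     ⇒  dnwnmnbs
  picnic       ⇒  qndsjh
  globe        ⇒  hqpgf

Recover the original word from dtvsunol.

Shifts by position in pastor: pos 0: p→q (+1), pos 1: a→f (+5), pos 2: s→t (+1), pos 3: t→y (+5) — repeating every 2. A repeating key of period 2 is used — shifts +1, +5 over and over.
Decoding dtvsunol: d−1=c, t−5=o, v−1=u, s−5=n, u−1=t, n−5=i, o−1=n, l−5=g.

counting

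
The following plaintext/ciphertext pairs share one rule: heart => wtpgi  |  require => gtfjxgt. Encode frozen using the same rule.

ugdotc

It's a constant shift of +15 (ROT15).
On frozen: f+15=u, r+15=g, o+15=d, z+15=o, e+15=t, n+15=c.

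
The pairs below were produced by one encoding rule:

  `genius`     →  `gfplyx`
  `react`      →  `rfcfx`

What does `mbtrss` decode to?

Each letter shifts forward by its position index (0, 1, 2, …) — the shift grows by one for each successive letter.
Undoing it on mbtrss: m−0=m, b−1=a, t−2=r, r−3=o, s−4=o, s−5=n.

maroon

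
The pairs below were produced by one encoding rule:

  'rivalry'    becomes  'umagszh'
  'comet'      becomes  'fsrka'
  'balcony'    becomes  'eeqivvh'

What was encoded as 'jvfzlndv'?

Letter i (0-indexed) is shifted by i+3, so successive shifts are 3, 4, 5, ….
Undoing it on jvfzlndv: j−3=g, v−4=r, f−5=a, z−6=t, l−7=e, n−8=f, d−9=u, v−10=l.

grateful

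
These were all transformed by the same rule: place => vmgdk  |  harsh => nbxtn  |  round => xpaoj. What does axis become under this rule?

gyot

Shifts by position in place: pos 0: p→v (+6), pos 1: l→m (+1), pos 2: a→g (+6), pos 3: c→d (+1) — repeating every 2. A repeating key of period 2 is used — shifts +6, +1 over and over.
Applying it to axis: a+6=g, x+1=y, i+6=o, s+1=t.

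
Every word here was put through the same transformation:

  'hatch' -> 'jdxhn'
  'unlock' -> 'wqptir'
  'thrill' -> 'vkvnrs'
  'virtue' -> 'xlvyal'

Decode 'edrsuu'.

cannon

In hatch: h→j is +2, a→d is +3, t→x is +4, c→h is +5 — the shift increases by 1 each position. Each letter shifts forward by (position + 2), i.e. 2, 3, 4, … — the shift grows by one for each successive letter.
Decoding edrsuu: e−2=c, d−3=a, r−4=n, s−5=n, u−6=o, u−7=n.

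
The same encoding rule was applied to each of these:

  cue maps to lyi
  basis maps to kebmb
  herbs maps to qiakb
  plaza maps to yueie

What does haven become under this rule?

qeeiw

The shift depends on letter class: consonant c→l is +9, but vowel u→y is +4. Two shifts are in play — +4 for a/e/i/o/u, +9 for every other letter.
For haven: h(cons)+9=q, a(vowel)+4=e, v(cons)+9=e, e(vowel)+4=i, n(cons)+9=w.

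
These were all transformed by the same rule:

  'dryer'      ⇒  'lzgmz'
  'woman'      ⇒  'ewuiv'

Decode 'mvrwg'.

enjoy

Compare letters: d→l is +8, r→z is +8, y→g is +8 — a constant shift. It's a constant shift of +8 (ROT8).
Reversing it on mvrwg: m−8=e, v−8=n, r−8=j, w−8=o, g−8=y.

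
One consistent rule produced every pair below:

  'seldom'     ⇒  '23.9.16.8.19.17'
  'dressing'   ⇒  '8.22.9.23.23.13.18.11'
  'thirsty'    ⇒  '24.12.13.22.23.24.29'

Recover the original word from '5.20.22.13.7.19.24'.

s is letter #19 and maps to 23: an offset of 4. Letters become their 1-based position plus 4 (so a→5, b→6, …).
Reversing it on 5.20.22.13.7.19.24: 5→(5−4)÷1=1=a, 20→(20−4)÷1=16=p, 22→(22−4)÷1=18=r, 13→(13−4)÷1=9=i, 7→(7−4)÷1=3=c, 19→(19−4)÷1=15=o, 24→(24−4)÷1=20=t.

apricot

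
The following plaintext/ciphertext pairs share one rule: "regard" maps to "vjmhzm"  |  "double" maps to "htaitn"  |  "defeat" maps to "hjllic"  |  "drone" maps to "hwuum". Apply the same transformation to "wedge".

ajjnm

In regard: r→v is +4, e→j is +5, g→m is +6, a→h is +7 — the shift increases by 1 each position. The shift increases by 1 at each position, starting from +4: 4, 5, 6, ….
For wedge: w+4=a, e+5=j, d+6=j, g+7=n, e+8=m.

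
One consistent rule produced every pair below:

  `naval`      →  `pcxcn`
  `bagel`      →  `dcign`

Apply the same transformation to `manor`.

ocpqt

Each letter is shifted forward by 2 in the alphabet (a Caesar shift of +2).
For manor: m+2=o, a+2=c, n+2=p, o+2=q, r+2=t.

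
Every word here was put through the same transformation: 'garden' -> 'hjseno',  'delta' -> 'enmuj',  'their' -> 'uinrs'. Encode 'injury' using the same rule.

rokdsz

Two shifts are in play — +9 for a/e/i/o/u, +1 for every other letter.
On injury: i(vowel)+9=r, n(cons)+1=o, j(cons)+1=k, u(vowel)+9=d, r(cons)+1=s, y(cons)+1=z.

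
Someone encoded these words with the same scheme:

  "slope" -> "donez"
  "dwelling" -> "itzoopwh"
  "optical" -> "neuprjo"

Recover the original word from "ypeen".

hippo

Treating letters as 0–25, the rule is x ↦ 17x + 9 (mod 26).
Decoding ypeen: y(24)→23·(24−9)≡7=h; p(15)→23·(15−9)≡8=i; e(4)→23·(4−9)≡15=p; e(4)→23·(4−9)≡15=p; n(13)→23·(13−9)≡14=o (all mod 26).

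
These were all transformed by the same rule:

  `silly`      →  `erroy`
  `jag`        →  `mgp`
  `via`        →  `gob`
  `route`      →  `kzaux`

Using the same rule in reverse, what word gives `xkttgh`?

The output letters match the input read backwards, each shifted +6: silly reversed is yllis. The word is reversed, then every letter is shifted forward by 6.
Undoing it on xkttgh: shift back: x−6=r, k−6=e, t−6=n, t−6=n, g−6=a, h−6=b → rennab; then reverse → banner.

banner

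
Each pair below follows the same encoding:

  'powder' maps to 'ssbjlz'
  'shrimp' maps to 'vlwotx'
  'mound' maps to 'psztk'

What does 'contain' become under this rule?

In powder: p→s is +3, o→s is +4, w→b is +5, d→j is +6 — the shift increases by 1 each position. Each letter shifts forward by (position + 3), i.e. 3, 4, 5, … — the shift grows by one for each successive letter.
For contain: c+3=f, o+4=s, n+5=s, t+6=z, a+7=h, i+8=q, n+9=w.

fsszhqw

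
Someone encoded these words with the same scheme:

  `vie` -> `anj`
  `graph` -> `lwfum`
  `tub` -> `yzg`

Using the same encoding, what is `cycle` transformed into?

hdhqj

It's a constant shift of +5 (ROT5).
On cycle: c+5=h, y+5=d, c+5=h, l+5=q, e+5=j.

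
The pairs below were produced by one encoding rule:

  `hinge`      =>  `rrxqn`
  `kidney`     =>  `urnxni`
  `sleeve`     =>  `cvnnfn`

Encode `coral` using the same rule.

mxbjv

The rule splits by letter class: vowels +9, consonants +10.
Applying it to coral: c(cons)+10=m, o(vowel)+9=x, r(cons)+10=b, a(vowel)+9=j, l(cons)+10=v.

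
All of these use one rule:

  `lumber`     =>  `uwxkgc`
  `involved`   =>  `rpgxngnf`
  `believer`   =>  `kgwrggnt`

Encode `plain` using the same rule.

Shifts by position in lumber: pos 0: l→u (+9), pos 1: u→w (+2), pos 2: m→x (+11), pos 3: b→k (+9), pos 4: e→g (+2), pos 5: r→c (+11) — repeating every 3. A repeating key of period 3 is used — shifts +9, +2, +11 over and over.
Applying it to plain: p+9=y, l+2=n, a+11=l, i+9=r, n+2=p.

ynlrp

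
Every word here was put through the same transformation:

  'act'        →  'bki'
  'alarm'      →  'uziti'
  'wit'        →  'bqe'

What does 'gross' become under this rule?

aawzo

Read the word backwards and shift each letter +8.
On gross: reverse → ssorg; then shift: s+8=a, s+8=a, o+8=w, r+8=z, g+8=o.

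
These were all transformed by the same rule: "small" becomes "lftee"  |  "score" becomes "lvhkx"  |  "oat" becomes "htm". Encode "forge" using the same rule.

yhkzx

Compare letters: s→l is +19, m→f is +19, a→t is +19 — a constant shift. Each letter is shifted forward by 19 in the alphabet (a Caesar shift of +19).
Applying it to forge: f+19=y, o+19=h, r+19=k, g+19=z, e+19=x.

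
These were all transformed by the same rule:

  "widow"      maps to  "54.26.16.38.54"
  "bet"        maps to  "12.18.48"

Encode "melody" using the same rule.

w(#23)→54 and i(#9)→26: differences scale by 2, so n = 2·pos + 8. With a=1..z=26, the number is 2·pos + 8.
On melody: m=13→34, e=5→18, l=12→32, o=15→38, d=4→16, y=25→58.

34.18.32.38.16.58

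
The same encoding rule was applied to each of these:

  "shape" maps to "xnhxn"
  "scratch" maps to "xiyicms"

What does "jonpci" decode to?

eighty

The shift increases by 1 at each position, starting from +5: 5, 6, 7, ….
Undoing it on jonpci: j−5=e, o−6=i, n−7=g, p−8=h, c−9=t, i−10=y.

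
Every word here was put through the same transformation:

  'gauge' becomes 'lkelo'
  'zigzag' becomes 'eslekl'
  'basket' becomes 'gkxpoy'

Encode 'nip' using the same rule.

ssu

The shift depends on letter class: consonant g→l is +5, but vowel a→k is +10. Two shifts are in play — +10 for a/e/i/o/u, +5 for every other letter.
Applying it to nip: n(cons)+5=s, i(vowel)+10=s, p(cons)+5=u.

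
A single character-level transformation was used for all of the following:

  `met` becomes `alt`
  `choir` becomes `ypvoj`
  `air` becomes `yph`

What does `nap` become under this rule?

The output letters match the input read backwards, each shifted +7: met reversed is tem. Read the word backwards and shift each letter +7.
Applying it to nap: reverse → pan; then shift: p+7=w, a+7=h, n+7=u.

whu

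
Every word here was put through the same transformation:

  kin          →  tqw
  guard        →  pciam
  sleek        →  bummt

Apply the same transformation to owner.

wfwma

The rule splits by letter class: vowels +8, consonants +9.
On owner: o(vowel)+8=w, w(cons)+9=f, n(cons)+9=w, e(vowel)+8=m, r(cons)+9=a.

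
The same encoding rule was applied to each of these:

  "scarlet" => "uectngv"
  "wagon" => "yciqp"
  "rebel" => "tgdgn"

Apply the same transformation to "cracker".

etcemgt

Compare letters: s→u is +2, c→e is +2, a→c is +2 — a constant shift. It's a constant shift of +2 (ROT2).
Applying it to cracker: c+2=e, r+2=t, a+2=c, c+2=e, k+2=m, e+2=g, r+2=t.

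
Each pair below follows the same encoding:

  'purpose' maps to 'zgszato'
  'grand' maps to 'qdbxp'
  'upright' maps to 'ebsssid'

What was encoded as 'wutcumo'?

Shifts by position in purpose: pos 0: p→z (+10), pos 1: u→g (+12), pos 2: r→s (+1), pos 3: p→z (+10), pos 4: o→a (+12), pos 5: s→t (+1) — repeating every 3. The shifts repeat in a cycle of length 3: positions 0,1,… shift by +10, +12, +1, then the pattern repeats.
Undoing it on wutcumo: w−10=m, u−12=i, t−1=s, c−10=s, u−12=i, m−1=l, o−10=e.

missile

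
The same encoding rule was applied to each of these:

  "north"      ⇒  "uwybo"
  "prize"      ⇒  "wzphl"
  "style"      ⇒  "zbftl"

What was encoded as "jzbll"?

crude

Shifts by position in north: pos 0: n→u (+7), pos 1: o→w (+8), pos 2: r→y (+7), pos 3: t→b (+8) — repeating every 2. It's a Vigenère-style cipher with numeric key [7,8]: position i shifts by key[i mod 2].
Decoding jzbll: j−7=c, z−8=r, b−7=u, l−8=d, l−7=e.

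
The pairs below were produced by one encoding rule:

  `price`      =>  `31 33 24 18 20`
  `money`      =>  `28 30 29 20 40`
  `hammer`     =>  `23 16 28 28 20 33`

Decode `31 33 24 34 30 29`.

p is letter #16 and maps to 31: an offset of 15. The number is (letter's place in the alphabet, a=1) + 15.
Reversing it on 31 33 24 34 30 29: 31→(31−15)÷1=16=p, 33→(33−15)÷1=18=r, 24→(24−15)÷1=9=i, 34→(34−15)÷1=19=s, 30→(30−15)÷1=15=o, 29→(29−15)÷1=14=n.

prison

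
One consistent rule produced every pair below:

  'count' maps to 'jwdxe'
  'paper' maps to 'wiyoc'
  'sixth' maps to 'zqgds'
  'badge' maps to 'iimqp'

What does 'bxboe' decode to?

upset

In count: c→j is +7, o→w is +8, u→d is +9, n→x is +10 — the shift increases by 1 each position. Letter i (0-indexed) is shifted by i+7, so successive shifts are 7, 8, 9, ….
Reversing it on bxboe: b−7=u, x−8=p, b−9=s, o−10=e, e−11=t.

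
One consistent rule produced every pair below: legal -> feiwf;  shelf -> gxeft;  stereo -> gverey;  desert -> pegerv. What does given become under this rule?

Each letter's alphabet position (a=0..z=25) is mapped through 15·x+22 mod 26 — an affine cipher.
Applying it to given: g(6)→15·6+22≡8=i; i(8)→15·8+22≡12=m; v(21)→15·21+22≡25=z; e(4)→15·4+22≡4=e; n(13)→15·13+22≡9=j (all mod 26).

imzej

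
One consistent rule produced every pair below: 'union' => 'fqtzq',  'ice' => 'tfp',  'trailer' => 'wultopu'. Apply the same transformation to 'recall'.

The shift depends on letter class: consonant n→q is +3, but vowel u→f is +11. Vowels shift forward by 11 and consonants shift forward by 3.
On recall: r(cons)+3=u, e(vowel)+11=p, c(cons)+3=f, a(vowel)+11=l, l(cons)+3=o, l(cons)+3=o.

upfloo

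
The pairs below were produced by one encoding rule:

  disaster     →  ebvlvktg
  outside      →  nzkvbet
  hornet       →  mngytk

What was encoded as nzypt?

ounce

d(3)→e(4) and i(8)→b(1) fit y≡15x+11 (mod 26); the inverse of 15 mod 26 is 7. Treating letters as 0–25, the rule is x ↦ 15x + 11 (mod 26).
Undoing it on nzypt: n(13)→7·(13−11)≡14=o; z(25)→7·(25−11)≡20=u; y(24)→7·(24−11)≡13=n; p(15)→7·(15−11)≡2=c; t(19)→7·(19−11)≡4=e (all mod 26).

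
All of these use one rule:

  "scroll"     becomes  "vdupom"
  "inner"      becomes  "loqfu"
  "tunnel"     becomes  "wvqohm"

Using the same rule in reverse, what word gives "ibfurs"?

factor

Shifts by position in scroll: pos 0: s→v (+3), pos 1: c→d (+1), pos 2: r→u (+3), pos 3: o→p (+1) — repeating every 2. The shifts repeat in a cycle of length 2: positions 0,1,… shift by +3, +1, then the pattern repeats.
Reversing it on ibfurs: i−3=f, b−1=a, f−3=c, u−1=t, r−3=o, s−1=r.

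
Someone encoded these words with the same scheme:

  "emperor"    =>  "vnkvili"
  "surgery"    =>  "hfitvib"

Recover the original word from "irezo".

rival

Each pair mirrors across the alphabet (e↔v, m↔n, p↔k): positions sum to 25. This is the alphabet-reversal cipher (Atbash): a becomes z, b becomes y, etc.
Undoing it on irezo: i↔r, r↔i, e↔v, z↔a, o↔l.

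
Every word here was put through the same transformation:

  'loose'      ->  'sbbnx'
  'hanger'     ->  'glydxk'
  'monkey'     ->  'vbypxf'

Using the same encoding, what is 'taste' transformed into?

qlnqx

l(11)→s(18) and o(14)→b(1) fit y≡3x+11 (mod 26); the inverse of 3 mod 26 is 9. This is an affine cipher: with a=0,…,z=25, each position x becomes (3x+11) mod 26.
For taste: t(19)→3·19+11≡16=q; a(0)→3·0+11≡11=l; s(18)→3·18+11≡13=n; t(19)→3·19+11≡16=q; e(4)→3·4+11≡23=x (all mod 26).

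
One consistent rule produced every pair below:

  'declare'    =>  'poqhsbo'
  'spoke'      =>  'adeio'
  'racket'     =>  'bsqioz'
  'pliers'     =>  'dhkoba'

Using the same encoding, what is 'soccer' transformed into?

aeqqob

d(3)→p(15) and e(4)→o(14) fit y≡25x+18 (mod 26); the inverse of 25 mod 26 is 25. This is an affine cipher: with a=0,…,z=25, each position x becomes (25x+18) mod 26.
Applying it to soccer: s(18)→25·18+18≡0=a; o(14)→25·14+18≡4=e; c(2)→25·2+18≡16=q; c(2)→25·2+18≡16=q; e(4)→25·4+18≡14=o; r(17)→25·17+18≡1=b (all mod 26).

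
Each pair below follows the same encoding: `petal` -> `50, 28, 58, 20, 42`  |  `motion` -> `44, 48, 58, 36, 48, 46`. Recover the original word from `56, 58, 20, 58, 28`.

p(#16)→50 and e(#5)→28: differences scale by 2, so n = 2·pos + 18. The formula is n = 2×(alphabet index, a=1) + 18.
Undoing it on 56, 58, 20, 58, 28: 56→(56−18)÷2=19=s, 58→(58−18)÷2=20=t, 20→(20−18)÷2=1=a, 58→(58−18)÷2=20=t, 28→(28−18)÷2=5=e.

state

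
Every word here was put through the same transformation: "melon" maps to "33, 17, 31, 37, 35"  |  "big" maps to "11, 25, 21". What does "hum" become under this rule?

23, 49, 33

m(#13)→33 and e(#5)→17: differences scale by 2, so n = 2·pos + 7. Each letter becomes 2×(its alphabet position, a=1..z=26) + 7.
For hum: h=8→23, u=21→49, m=13→33.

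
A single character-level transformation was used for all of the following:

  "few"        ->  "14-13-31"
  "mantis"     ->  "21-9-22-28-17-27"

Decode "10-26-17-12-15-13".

bridge

f is letter #6 and maps to 14: an offset of 8. The number is (letter's place in the alphabet, a=1) + 8.
Decoding 10-26-17-12-15-13: 10→(10−8)÷1=2=b, 26→(26−8)÷1=18=r, 17→(17−8)÷1=9=i, 12→(12−8)÷1=4=d, 15→(15−8)÷1=7=g, 13→(13−8)÷1=5=e.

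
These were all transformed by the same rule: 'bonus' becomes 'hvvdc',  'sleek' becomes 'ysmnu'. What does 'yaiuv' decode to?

In bonus: b→h is +6, o→v is +7, n→v is +8, u→d is +9 — the shift increases by 1 each position. Letter i (0-indexed) is shifted by i+6, so successive shifts are 6, 7, 8, ….
Decoding yaiuv: y−6=s, a−7=t, i−8=a, u−9=l, v−10=l.

stall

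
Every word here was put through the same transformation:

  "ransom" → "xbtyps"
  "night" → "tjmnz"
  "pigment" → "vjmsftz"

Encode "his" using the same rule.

njy

The shift depends on letter class: consonant r→x is +6, but vowel a→b is +1. Two shifts are in play — +1 for a/e/i/o/u, +6 for every other letter.
Applying it to his: h(cons)+6=n, i(vowel)+1=j, s(cons)+6=y.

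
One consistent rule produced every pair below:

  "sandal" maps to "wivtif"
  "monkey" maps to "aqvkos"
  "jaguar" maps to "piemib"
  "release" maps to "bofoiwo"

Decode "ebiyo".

grace

s(18)→w(22) and a(0)→i(8) fit y≡21x+8 (mod 26); the inverse of 21 mod 26 is 5. Treating letters as 0–25, the rule is x ↦ 21x + 8 (mod 26).
Reversing it on ebiyo: e(4)→5·(4−8)≡6=g; b(1)→5·(1−8)≡17=r; i(8)→5·(8−8)≡0=a; y(24)→5·(24−8)≡2=c; o(14)→5·(14−8)≡4=e (all mod 26).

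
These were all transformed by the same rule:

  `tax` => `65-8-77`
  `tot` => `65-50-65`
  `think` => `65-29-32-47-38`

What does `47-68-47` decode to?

nun

t(#20)→65 and a(#1)→8: differences scale by 3, so n = 3·pos + 5. Each letter becomes 3×(its alphabet position, a=1..z=26) + 5.
Undoing it on 47-68-47: 47→(47−5)÷3=14=n, 68→(68−5)÷3=21=u, 47→(47−5)÷3=14=n.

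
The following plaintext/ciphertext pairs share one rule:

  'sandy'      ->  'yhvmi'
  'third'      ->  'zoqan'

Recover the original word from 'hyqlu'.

In sandy: s→y is +6, a→h is +7, n→v is +8, d→m is +9 — the shift increases by 1 each position. Letter i (0-indexed) is shifted by i+6, so successive shifts are 6, 7, 8, ….
Undoing it on hyqlu: h−6=b, y−7=r, q−8=i, l−9=c, u−10=k.

brick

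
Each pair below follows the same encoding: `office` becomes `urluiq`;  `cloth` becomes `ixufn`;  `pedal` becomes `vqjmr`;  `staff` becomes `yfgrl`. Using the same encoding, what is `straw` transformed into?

yfxmc

Shifts by position in office: pos 0: o→u (+6), pos 1: f→r (+12), pos 2: f→l (+6), pos 3: i→u (+12) — repeating every 2. A repeating key of period 2 is used — shifts +6, +12 over and over.
On straw: s+6=y, t+12=f, r+6=x, a+12=m, w+6=c.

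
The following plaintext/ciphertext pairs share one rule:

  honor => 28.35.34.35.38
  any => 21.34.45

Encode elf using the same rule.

h is letter #8 and maps to 28: an offset of 20. Letters become their 1-based position plus 20 (so a→21, b→22, …).
For elf: e=5→25, l=12→32, f=6→26.

25.32.26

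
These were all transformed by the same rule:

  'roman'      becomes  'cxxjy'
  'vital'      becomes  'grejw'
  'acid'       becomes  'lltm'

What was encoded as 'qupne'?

Shifts by position in roman: pos 0: r→c (+11), pos 1: o→x (+9), pos 2: m→x (+11), pos 3: a→j (+9) — repeating every 2. It's a Vigenère-style cipher with numeric key [11,9]: position i shifts by key[i mod 2].
Decoding qupne: q−11=f, u−9=l, p−11=e, n−9=e, e−11=t.

fleet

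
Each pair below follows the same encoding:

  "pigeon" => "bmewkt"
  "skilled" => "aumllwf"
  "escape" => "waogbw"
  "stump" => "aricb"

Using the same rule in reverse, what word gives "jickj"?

p(15)→b(1) and i(8)→m(12) fit y≡17x+6 (mod 26); the inverse of 17 mod 26 is 23. Treating letters as 0–25, the rule is x ↦ 17x + 6 (mod 26).
Reversing it on jickj: j(9)→23·(9−6)≡17=r; i(8)→23·(8−6)≡20=u; c(2)→23·(2−6)≡12=m; k(10)→23·(10−6)≡14=o; j(9)→23·(9−6)≡17=r (all mod 26).

rumor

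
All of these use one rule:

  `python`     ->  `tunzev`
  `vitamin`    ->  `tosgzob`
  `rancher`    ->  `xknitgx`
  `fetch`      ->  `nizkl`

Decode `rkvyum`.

Read the word backwards and shift each letter +6.
Undoing it on rkvyum: shift back: r−6=l, k−6=e, v−6=p, y−6=s, u−6=o, m−6=g → lepsog; then reverse → gospel.

gospel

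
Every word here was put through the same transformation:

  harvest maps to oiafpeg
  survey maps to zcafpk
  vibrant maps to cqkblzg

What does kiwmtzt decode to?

In harvest: h→o is +7, a→i is +8, r→a is +9, v→f is +10 — the shift increases by 1 each position. Letter i (0-indexed) is shifted by i+7, so successive shifts are 7, 8, 9, ….
Undoing it on kiwmtzt: k−7=d, i−8=a, w−9=n, m−10=c, t−11=i, z−12=n, t−13=g.

dancing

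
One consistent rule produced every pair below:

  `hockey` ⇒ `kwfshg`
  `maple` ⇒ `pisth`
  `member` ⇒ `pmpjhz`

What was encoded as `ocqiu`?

lunar

Shifts by position in hockey: pos 0: h→k (+3), pos 1: o→w (+8), pos 2: c→f (+3), pos 3: k→s (+8) — repeating every 2. A repeating key of period 2 is used — shifts +3, +8 over and over.
Decoding ocqiu: o−3=l, c−8=u, q−3=n, i−8=a, u−3=r.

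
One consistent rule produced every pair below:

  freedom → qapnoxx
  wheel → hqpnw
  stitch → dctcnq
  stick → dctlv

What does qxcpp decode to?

Shifts by position in freedom: pos 0: f→q (+11), pos 1: r→a (+9), pos 2: e→p (+11), pos 3: e→n (+9) — repeating every 2. It's a Vigenère-style cipher with numeric key [11,9]: position i shifts by key[i mod 2].
Undoing it on qxcpp: q−11=f, x−9=o, c−11=r, p−9=g, p−11=e.

forge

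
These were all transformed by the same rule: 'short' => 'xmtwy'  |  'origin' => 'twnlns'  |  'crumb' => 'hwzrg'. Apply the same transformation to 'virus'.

anwzx

Compare letters: s→x is +5, h→m is +5, o→t is +5 — a constant shift. It's a constant shift of +5 (ROT5).
On virus: v+5=a, i+5=n, r+5=w, u+5=z, s+5=x.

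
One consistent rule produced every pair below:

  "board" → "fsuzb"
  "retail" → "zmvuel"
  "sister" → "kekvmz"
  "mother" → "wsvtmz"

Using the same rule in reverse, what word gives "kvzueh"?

strain

b(1)→f(5) and o(14)→s(18) fit y≡11x+20 (mod 26); the inverse of 11 mod 26 is 19. This is an affine cipher: with a=0,…,z=25, each position x becomes (11x+20) mod 26.
Decoding kvzueh: k(10)→19·(10−20)≡18=s; v(21)→19·(21−20)≡19=t; z(25)→19·(25−20)≡17=r; u(20)→19·(20−20)≡0=a; e(4)→19·(4−20)≡8=i; h(7)→19·(7−20)≡13=n (all mod 26).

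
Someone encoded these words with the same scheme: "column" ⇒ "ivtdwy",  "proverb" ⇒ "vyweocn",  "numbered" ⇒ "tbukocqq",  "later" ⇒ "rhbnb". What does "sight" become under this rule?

Each letter shifts forward by (position + 6), i.e. 6, 7, 8, … — the shift grows by one for each successive letter.
Applying it to sight: s+6=y, i+7=p, g+8=o, h+9=q, t+10=d.

ypoqd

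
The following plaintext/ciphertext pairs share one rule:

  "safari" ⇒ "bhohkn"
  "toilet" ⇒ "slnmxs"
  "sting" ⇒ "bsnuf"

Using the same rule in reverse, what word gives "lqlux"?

ozone

Each letter's alphabet position (a=0..z=25) is mapped through 17·x+7 mod 26 — an affine cipher.
Reversing it on lqlux: l(11)→23·(11−7)≡14=o; q(16)→23·(16−7)≡25=z; l(11)→23·(11−7)≡14=o; u(20)→23·(20−7)≡13=n; x(23)→23·(23−7)≡4=e (all mod 26).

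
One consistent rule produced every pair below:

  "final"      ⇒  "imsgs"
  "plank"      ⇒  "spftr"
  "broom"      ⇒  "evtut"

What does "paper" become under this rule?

seuky

In final: f→i is +3, i→m is +4, n→s is +5, a→g is +6 — the shift increases by 1 each position. Each letter shifts forward by (position + 3), i.e. 3, 4, 5, … — the shift grows by one for each successive letter.
For paper: p+3=s, a+4=e, p+5=u, e+6=k, r+7=y.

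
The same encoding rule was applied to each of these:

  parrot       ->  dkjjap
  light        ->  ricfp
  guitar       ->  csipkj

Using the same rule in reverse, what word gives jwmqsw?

rescue

This is an affine cipher: with a=0,…,z=25, each position x becomes (3x+10) mod 26.
Decoding jwmqsw: j(9)→9·(9−10)≡17=r; w(22)→9·(22−10)≡4=e; m(12)→9·(12−10)≡18=s; q(16)→9·(16−10)≡2=c; s(18)→9·(18−10)≡20=u; w(22)→9·(22−10)≡4=e (all mod 26).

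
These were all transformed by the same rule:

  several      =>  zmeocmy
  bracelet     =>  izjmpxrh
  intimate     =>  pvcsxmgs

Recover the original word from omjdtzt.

heating

In several: s→z is +7, e→m is +8, v→e is +9, e→o is +10 — the shift increases by 1 each position. Each letter shifts forward by (position + 7), i.e. 7, 8, 9, … — the shift grows by one for each successive letter.
Reversing it on omjdtzt: o−7=h, m−8=e, j−9=a, d−10=t, t−11=i, z−12=n, t−13=g.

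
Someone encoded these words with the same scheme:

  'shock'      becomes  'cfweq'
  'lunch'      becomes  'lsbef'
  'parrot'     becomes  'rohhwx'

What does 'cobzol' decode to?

s(18)→c(2) and h(7)→f(5) fit y≡21x+14 (mod 26); the inverse of 21 mod 26 is 5. Treating letters as 0–25, the rule is x ↦ 21x + 14 (mod 26).
Decoding cobzol: c(2)→5·(2−14)≡18=s; o(14)→5·(14−14)≡0=a; b(1)→5·(1−14)≡13=n; z(25)→5·(25−14)≡3=d; o(14)→5·(14−14)≡0=a; l(11)→5·(11−14)≡11=l (all mod 26).

sandal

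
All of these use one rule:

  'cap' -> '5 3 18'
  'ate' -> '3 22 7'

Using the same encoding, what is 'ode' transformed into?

17 6 7

The number is (letter's place in the alphabet, a=1) + 2.
Applying it to ode: o=15→17, d=4→6, e=5→7.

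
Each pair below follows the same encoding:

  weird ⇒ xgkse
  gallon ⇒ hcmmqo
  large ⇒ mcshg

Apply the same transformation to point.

qqkou

The shift depends on letter class: consonant w→x is +1, but vowel e→g is +2. Two shifts are in play — +2 for a/e/i/o/u, +1 for every other letter.
Applying it to point: p(cons)+1=q, o(vowel)+2=q, i(vowel)+2=k, n(cons)+1=o, t(cons)+1=u.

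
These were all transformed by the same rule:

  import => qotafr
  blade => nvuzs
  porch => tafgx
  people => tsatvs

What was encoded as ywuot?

swamp

i(8)→q(16) and m(12)→o(14) fit y≡19x+20 (mod 26); the inverse of 19 mod 26 is 11. This is an affine cipher: with a=0,…,z=25, each position x becomes (19x+20) mod 26.
Undoing it on ywuot: y(24)→11·(24−20)≡18=s; w(22)→11·(22−20)≡22=w; u(20)→11·(20−20)≡0=a; o(14)→11·(14−20)≡12=m; t(19)→11·(19−20)≡15=p (all mod 26).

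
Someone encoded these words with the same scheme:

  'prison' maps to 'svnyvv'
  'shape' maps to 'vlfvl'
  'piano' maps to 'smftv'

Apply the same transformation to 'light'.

omlna

In prison: p→s is +3, r→v is +4, i→n is +5, s→y is +6 — the shift increases by 1 each position. The shift increases by 1 at each position, starting from +3: 3, 4, 5, ….
Applying it to light: l+3=o, i+4=m, g+5=l, h+6=n, t+7=a.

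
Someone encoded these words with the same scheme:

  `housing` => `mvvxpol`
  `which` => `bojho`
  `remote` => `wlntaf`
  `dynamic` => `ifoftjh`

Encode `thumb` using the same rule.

Shifts by position in housing: pos 0: h→m (+5), pos 1: o→v (+7), pos 2: u→v (+1), pos 3: s→x (+5), pos 4: i→p (+7), pos 5: n→o (+1) — repeating every 3. A repeating key of period 3 is used — shifts +5, +7, +1 over and over.
For thumb: t+5=y, h+7=o, u+1=v, m+5=r, b+7=i.

yovri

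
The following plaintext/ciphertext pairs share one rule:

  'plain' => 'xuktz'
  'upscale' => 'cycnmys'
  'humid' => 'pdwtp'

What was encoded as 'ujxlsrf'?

In plain: p→x is +8, l→u is +9, a→k is +10, i→t is +11 — the shift increases by 1 each position. Letter i (0-indexed) is shifted by i+8, so successive shifts are 8, 9, 10, ….
Undoing it on ujxlsrf: u−8=m, j−9=a, x−10=n, l−11=a, s−12=g, r−13=e, f−14=r.

manager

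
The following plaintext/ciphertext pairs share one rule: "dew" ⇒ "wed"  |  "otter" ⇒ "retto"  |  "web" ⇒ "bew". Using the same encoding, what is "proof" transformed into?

The output letters match the input read backwards: dew reversed is wed. It's just the letters in reverse order.
On proof: reverse → foorp.

foorp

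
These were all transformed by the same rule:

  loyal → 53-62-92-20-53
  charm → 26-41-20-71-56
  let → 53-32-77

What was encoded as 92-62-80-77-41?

youth

l(#12)→53 and o(#15)→62: differences scale by 3, so n = 3·pos + 17. The formula is n = 3×(alphabet index, a=1) + 17.
Undoing it on 92-62-80-77-41: 92→(92−17)÷3=25=y, 62→(62−17)÷3=15=o, 80→(80−17)÷3=21=u, 77→(77−17)÷3=20=t, 41→(41−17)÷3=8=h.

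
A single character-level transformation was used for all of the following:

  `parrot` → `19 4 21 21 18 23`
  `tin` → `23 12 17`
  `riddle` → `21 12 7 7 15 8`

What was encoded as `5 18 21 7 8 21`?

p is letter #16 and maps to 19: an offset of 3. The number is (letter's place in the alphabet, a=1) + 3.
Reversing it on 5 18 21 7 8 21: 5→(5−3)÷1=2=b, 18→(18−3)÷1=15=o, 21→(21−3)÷1=18=r, 7→(7−3)÷1=4=d, 8→(8−3)÷1=5=e, 21→(21−3)÷1=18=r.

border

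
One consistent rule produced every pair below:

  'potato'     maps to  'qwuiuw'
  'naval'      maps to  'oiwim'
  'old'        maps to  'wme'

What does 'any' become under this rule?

The shift depends on letter class: consonant p→q is +1, but vowel o→w is +8. Two shifts are in play — +8 for a/e/i/o/u, +1 for every other letter.
For any: a(vowel)+8=i, n(cons)+1=o, y(cons)+1=z.

ioz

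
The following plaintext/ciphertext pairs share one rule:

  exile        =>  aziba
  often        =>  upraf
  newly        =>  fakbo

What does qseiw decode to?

e(4)→a(0) and x(23)→z(25) fit y≡15x+18 (mod 26); the inverse of 15 mod 26 is 7. This is an affine cipher: with a=0,…,z=25, each position x becomes (15x+18) mod 26.
Decoding qseiw: q(16)→7·(16−18)≡12=m; s(18)→7·(18−18)≡0=a; e(4)→7·(4−18)≡6=g; i(8)→7·(8−18)≡8=i; w(22)→7·(22−18)≡2=c (all mod 26).

magic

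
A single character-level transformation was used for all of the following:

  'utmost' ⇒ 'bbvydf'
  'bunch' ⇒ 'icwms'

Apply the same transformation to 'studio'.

zbdnta

In utmost: u→b is +7, t→b is +8, m→v is +9, o→y is +10 — the shift increases by 1 each position. Each letter shifts forward by (position + 7), i.e. 7, 8, 9, … — the shift grows by one for each successive letter.
For studio: s+7=z, t+8=b, u+9=d, d+10=n, i+11=t, o+12=a.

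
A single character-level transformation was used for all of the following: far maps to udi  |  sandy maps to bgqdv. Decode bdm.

jay

The output letters match the input read backwards, each shifted +3: far reversed is raf. Read the word backwards and shift each letter +3.
Reversing it on bdm: shift back: b−3=y, d−3=a, m−3=j → yaj; then reverse → jay.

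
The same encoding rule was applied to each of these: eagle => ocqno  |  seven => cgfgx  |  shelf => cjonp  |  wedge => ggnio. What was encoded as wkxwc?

Shifts by position in eagle: pos 0: e→o (+10), pos 1: a→c (+2), pos 2: g→q (+10), pos 3: l→n (+2) — repeating every 2. The shifts repeat in a cycle of length 2: positions 0,1,… shift by +10, +2, then the pattern repeats.
Undoing it on wkxwc: w−10=m, k−2=i, x−10=n, w−2=u, c−10=s.

minus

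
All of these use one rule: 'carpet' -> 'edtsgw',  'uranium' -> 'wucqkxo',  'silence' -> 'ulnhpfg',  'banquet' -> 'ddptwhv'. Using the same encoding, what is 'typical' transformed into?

Shifts by position in carpet: pos 0: c→e (+2), pos 1: a→d (+3), pos 2: r→t (+2), pos 3: p→s (+3) — repeating every 2. The shifts repeat in a cycle of length 2: positions 0,1,… shift by +2, +3, then the pattern repeats.
Applying it to typical: t+2=v, y+3=b, p+2=r, i+3=l, c+2=e, a+3=d, l+2=n.

vbrledn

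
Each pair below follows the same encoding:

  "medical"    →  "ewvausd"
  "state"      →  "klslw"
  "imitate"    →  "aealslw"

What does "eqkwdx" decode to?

Compare letters: m→e is +18, e→w is +18, d→v is +18 — a constant shift. It's a constant shift of +18 (ROT18).
Decoding eqkwdx: e−18=m, q−18=y, k−18=s, w−18=e, d−18=l, x−18=f.

myself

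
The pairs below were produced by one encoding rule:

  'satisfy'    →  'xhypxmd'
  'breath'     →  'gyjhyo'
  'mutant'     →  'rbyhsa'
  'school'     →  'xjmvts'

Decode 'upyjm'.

pitch

Shifts by position in satisfy: pos 0: s→x (+5), pos 1: a→h (+7), pos 2: t→y (+5), pos 3: i→p (+7) — repeating every 2. A repeating key of period 2 is used — shifts +5, +7 over and over.
Decoding upyjm: u−5=p, p−7=i, y−5=t, j−7=c, m−5=h.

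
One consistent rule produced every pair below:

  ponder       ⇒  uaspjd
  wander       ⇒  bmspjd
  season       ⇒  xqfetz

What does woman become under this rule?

barms

Shifts by position in ponder: pos 0: p→u (+5), pos 1: o→a (+12), pos 2: n→s (+5), pos 3: d→p (+12) — repeating every 2. The shifts repeat in a cycle of length 2: positions 0,1,… shift by +5, +12, then the pattern repeats.
For woman: w+5=b, o+12=a, m+5=r, a+12=m, n+5=s.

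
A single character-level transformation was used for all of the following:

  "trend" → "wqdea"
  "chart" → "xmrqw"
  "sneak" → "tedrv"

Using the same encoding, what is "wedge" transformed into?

fdajd

t(19)→w(22) and r(17)→q(16) fit y≡3x+17 (mod 26); the inverse of 3 mod 26 is 9. Treating letters as 0–25, the rule is x ↦ 3x + 17 (mod 26).
On wedge: w(22)→3·22+17≡5=f; e(4)→3·4+17≡3=d; d(3)→3·3+17≡0=a; g(6)→3·6+17≡9=j; e(4)→3·4+17≡3=d (all mod 26).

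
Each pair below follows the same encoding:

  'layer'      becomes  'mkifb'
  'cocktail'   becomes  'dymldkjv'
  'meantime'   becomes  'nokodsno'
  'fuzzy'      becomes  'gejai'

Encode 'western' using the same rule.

Shifts by position in layer: pos 0: l→m (+1), pos 1: a→k (+10), pos 2: y→i (+10), pos 3: e→f (+1), pos 4: r→b (+10) — repeating every 3. It's a Vigenère-style cipher with numeric key [1,10,10]: position i shifts by key[i mod 3].
Applying it to western: w+1=x, e+10=o, s+10=c, t+1=u, e+10=o, r+10=b, n+1=o.

xocuobo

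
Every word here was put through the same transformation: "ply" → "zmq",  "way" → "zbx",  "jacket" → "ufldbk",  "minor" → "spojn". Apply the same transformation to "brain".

ojbsc

The output letters match the input read backwards, each shifted +1: ply reversed is ylp. The word is reversed, then every letter is shifted forward by 1.
For brain: reverse → niarb; then shift: n+1=o, i+1=j, a+1=b, r+1=s, b+1=c.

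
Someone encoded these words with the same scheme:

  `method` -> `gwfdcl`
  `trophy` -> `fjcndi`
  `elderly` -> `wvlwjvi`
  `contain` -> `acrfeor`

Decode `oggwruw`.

Treating letters as 0–25, the rule is x ↦ 11x + 4 (mod 26).
Undoing it on oggwruw: o(14)→19·(14−4)≡8=i; g(6)→19·(6−4)≡12=m; g(6)→19·(6−4)≡12=m; w(22)→19·(22−4)≡4=e; r(17)→19·(17−4)≡13=n; u(20)→19·(20−4)≡18=s; w(22)→19·(22−4)≡4=e (all mod 26).

immense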